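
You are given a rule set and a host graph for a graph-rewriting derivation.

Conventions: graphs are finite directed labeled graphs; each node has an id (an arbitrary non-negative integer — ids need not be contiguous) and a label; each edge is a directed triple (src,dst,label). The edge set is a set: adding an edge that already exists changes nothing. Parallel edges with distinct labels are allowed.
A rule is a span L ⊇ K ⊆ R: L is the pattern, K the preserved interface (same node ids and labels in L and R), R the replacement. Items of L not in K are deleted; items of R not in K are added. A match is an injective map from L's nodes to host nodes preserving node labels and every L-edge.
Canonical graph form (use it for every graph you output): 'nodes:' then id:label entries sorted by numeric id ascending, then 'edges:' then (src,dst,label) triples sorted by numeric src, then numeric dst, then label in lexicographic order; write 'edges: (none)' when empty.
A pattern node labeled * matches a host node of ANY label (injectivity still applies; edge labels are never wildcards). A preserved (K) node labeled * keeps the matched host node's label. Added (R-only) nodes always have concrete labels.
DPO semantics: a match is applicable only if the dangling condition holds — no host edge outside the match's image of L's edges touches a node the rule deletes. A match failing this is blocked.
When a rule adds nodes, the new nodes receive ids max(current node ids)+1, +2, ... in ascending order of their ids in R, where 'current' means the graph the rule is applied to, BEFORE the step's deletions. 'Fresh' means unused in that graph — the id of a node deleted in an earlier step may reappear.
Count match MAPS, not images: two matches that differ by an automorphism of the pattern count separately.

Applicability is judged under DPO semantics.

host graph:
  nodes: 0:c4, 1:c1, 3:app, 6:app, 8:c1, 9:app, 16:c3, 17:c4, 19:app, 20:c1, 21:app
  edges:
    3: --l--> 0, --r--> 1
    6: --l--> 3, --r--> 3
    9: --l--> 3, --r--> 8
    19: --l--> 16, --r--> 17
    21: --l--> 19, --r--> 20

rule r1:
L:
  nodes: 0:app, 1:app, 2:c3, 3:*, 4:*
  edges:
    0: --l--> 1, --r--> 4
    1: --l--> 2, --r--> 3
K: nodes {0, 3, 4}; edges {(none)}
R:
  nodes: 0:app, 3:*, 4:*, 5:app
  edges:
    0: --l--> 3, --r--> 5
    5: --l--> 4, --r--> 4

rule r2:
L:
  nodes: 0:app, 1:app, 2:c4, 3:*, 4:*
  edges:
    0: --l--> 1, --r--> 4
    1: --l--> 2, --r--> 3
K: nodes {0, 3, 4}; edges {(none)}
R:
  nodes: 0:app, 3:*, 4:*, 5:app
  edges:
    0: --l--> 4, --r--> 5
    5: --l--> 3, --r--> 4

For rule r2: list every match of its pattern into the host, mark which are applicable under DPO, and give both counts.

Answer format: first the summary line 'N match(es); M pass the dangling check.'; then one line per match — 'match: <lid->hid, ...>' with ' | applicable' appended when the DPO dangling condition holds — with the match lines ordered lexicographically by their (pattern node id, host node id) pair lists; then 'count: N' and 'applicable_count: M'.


1 match(es); 0 pass the dangling check.
match: 0->9, 1->3, 2->0, 3->1, 4->8
count: 1
applicable_count: 0


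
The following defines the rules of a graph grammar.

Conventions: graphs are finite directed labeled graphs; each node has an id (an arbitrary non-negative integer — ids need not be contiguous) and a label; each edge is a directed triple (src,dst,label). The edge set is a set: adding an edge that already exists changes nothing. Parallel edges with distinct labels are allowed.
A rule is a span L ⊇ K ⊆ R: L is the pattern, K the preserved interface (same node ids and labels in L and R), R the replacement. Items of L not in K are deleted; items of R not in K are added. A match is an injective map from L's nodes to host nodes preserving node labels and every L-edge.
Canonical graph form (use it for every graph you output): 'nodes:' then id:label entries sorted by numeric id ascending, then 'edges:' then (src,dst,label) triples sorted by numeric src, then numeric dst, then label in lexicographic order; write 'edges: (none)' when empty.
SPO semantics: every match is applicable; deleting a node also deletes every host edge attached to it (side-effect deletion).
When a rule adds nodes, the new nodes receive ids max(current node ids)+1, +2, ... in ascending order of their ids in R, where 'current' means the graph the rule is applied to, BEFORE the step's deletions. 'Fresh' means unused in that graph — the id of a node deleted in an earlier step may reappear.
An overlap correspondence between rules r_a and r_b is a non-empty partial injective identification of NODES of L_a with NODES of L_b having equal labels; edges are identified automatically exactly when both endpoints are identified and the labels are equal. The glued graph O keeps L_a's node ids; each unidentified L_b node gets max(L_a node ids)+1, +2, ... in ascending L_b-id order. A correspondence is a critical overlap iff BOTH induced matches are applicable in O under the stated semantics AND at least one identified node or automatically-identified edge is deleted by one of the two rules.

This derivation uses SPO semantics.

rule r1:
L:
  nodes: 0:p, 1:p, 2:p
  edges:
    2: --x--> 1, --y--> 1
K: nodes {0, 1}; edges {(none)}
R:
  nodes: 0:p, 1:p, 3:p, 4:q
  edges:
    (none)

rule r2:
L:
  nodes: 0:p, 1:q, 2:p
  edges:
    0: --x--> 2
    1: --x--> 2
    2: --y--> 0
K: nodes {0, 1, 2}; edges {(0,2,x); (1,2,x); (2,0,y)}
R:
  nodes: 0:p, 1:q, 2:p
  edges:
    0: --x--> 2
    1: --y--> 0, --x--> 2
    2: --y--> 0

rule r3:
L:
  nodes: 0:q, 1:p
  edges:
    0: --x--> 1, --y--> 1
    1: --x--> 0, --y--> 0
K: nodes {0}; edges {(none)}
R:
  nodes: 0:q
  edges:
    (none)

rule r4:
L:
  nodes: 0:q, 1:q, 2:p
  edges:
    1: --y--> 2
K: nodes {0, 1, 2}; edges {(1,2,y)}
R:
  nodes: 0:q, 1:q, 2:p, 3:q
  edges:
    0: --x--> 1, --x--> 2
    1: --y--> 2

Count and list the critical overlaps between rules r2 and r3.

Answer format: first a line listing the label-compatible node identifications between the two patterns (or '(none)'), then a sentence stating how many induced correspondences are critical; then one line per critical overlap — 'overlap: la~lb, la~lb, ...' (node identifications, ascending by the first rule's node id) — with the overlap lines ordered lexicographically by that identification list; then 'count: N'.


label-compatible node identifications between L(r2) and L(r3): 0~1, 1~0, 2~1
4 of the induced correspondences are critical overlaps of r2 and r3.
overlap: 0~1
overlap: 0~1, 1~0
overlap: 1~0, 2~1
overlap: 2~1
count: 4


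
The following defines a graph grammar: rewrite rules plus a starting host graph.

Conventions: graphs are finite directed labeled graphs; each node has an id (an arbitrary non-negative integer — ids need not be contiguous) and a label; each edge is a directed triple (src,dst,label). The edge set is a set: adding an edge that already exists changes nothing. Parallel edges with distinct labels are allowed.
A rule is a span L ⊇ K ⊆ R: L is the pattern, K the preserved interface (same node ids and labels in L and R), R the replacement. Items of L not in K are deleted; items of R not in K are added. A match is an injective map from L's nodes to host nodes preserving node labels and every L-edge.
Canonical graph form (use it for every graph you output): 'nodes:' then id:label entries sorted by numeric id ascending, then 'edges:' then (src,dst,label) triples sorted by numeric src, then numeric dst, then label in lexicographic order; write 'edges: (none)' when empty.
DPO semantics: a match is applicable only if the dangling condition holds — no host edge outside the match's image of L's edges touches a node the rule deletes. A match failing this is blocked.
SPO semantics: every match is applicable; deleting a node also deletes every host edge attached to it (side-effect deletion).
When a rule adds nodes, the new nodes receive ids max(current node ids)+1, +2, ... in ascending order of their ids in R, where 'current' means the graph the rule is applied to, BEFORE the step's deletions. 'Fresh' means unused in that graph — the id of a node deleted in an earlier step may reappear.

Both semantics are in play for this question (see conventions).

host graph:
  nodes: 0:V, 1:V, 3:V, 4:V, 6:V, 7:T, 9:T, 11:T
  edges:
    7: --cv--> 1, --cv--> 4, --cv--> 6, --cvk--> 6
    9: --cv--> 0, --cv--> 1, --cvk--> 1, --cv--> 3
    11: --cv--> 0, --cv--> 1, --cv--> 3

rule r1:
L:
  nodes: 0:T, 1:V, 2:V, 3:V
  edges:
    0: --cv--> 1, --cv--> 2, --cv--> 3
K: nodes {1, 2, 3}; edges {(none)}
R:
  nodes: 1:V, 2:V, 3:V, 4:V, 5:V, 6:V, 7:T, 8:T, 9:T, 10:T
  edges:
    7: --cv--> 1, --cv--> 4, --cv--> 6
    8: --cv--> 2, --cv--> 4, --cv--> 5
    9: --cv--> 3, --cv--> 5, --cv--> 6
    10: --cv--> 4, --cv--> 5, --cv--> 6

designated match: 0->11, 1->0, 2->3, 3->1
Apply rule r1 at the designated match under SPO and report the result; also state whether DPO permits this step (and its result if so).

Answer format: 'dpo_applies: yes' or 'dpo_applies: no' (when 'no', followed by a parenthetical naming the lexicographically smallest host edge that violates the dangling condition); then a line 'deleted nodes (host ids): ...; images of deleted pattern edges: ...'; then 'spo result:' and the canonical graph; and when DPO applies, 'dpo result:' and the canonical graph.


dpo_applies: yes
deleted nodes (host ids): 11; images of deleted pattern edges: (11,0,cv); (11,1,cv); (11,3,cv)
spo result:
nodes: 0:V, 1:V, 3:V, 4:V, 6:V, 7:T, 9:T, 12:V, 13:V, 14:V, 15:T, 16:T, 17:T, 18:T
edges: (7,1,cv); (7,4,cv); (7,6,cv); (7,6,cvk); (9,0,cv); (9,1,cv); (9,1,cvk); (9,3,cv); (15,0,cv); (15,12,cv); (15,14,cv); (16,3,cv); (16,12,cv); (16,13,cv); (17,1,cv); (17,13,cv); (17,14,cv); (18,12,cv); (18,13,cv); (18,14,cv)
dpo result:
nodes: 0:V, 1:V, 3:V, 4:V, 6:V, 7:T, 9:T, 12:V, 13:V, 14:V, 15:T, 16:T, 17:T, 18:T
edges: (7,1,cv); (7,4,cv); (7,6,cv); (7,6,cvk); (9,0,cv); (9,1,cv); (9,1,cvk); (9,3,cv); (15,0,cv); (15,12,cv); (15,14,cv); (16,3,cv); (16,12,cv); (16,13,cv); (17,1,cv); (17,13,cv); (17,14,cv); (18,12,cv); (18,13,cv); (18,14,cv)


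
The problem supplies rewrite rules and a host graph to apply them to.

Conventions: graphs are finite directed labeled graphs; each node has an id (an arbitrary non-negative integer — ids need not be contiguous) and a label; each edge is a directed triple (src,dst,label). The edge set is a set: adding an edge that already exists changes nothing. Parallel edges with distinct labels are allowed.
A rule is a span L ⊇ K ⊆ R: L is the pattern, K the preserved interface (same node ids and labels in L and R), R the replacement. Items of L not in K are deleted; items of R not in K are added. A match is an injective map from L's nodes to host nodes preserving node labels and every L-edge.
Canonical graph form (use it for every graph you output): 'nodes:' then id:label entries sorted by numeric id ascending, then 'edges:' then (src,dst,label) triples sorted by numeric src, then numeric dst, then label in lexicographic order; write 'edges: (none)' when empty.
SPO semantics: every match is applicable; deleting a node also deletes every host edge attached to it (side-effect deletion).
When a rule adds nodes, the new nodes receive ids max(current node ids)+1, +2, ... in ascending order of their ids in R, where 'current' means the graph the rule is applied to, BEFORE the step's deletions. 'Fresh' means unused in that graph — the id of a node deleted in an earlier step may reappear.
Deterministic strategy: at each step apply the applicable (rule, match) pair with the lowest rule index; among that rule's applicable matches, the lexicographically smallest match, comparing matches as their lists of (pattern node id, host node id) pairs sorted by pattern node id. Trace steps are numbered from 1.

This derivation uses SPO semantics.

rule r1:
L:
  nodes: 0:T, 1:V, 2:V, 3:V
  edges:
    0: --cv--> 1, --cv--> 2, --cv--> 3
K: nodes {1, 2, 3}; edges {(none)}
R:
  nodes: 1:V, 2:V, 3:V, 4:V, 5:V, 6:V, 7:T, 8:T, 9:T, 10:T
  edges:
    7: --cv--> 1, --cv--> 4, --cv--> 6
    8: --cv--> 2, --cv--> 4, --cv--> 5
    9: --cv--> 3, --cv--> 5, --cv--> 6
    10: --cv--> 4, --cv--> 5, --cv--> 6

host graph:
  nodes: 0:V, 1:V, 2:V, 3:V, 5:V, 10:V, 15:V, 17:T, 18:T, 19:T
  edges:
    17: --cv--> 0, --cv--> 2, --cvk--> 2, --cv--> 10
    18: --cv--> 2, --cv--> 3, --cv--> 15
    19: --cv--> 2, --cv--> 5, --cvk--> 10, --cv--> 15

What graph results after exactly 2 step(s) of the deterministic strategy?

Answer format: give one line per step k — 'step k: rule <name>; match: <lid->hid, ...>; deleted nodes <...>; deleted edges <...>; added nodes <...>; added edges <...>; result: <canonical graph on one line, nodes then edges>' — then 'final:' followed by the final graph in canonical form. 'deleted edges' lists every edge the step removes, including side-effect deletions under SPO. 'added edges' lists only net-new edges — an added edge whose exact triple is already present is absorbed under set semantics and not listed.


step 1: rule r1; match: 0->17, 1->0, 2->2, 3->10; deleted nodes 17; deleted edges (17,0,cv); (17,2,cv); (17,2,cvk); (17,10,cv); added nodes 20, 21, 22, 23, 24, 25, 26; added edges (23,0,cv); (23,20,cv); (23,22,cv); (24,2,cv); (24,20,cv); (24,21,cv); (25,10,cv); (25,21,cv); (25,22,cv); (26,20,cv); (26,21,cv); (26,22,cv); result: nodes: 0:V, 1:V, 2:V, 3:V, 5:V, 10:V, 15:V, 18:T, 19:T, 20:V, 21:V, 22:V, 23:T, 24:T, 25:T, 26:T edges: (18,2,cv); (18,3,cv); (18,15,cv); (19,2,cv); (19,5,cv); (19,10,cvk); (19,15,cv); (23,0,cv); (23,20,cv); (23,22,cv); (24,2,cv); (24,20,cv); (24,21,cv); (25,10,cv); (25,21,cv); (25,22,cv); (26,20,cv); (26,21,cv); (26,22,cv)
step 2: rule r1; match: 0->18, 1->2, 2->3, 3->15; deleted nodes 18; deleted edges (18,2,cv); (18,3,cv); (18,15,cv); added nodes 27, 28, 29, 30, 31, 32, 33; added edges (30,2,cv); (30,27,cv); (30,29,cv); (31,3,cv); (31,27,cv); (31,28,cv); (32,15,cv); (32,28,cv); (32,29,cv); (33,27,cv); (33,28,cv); (33,29,cv); result: nodes: 0:V, 1:V, 2:V, 3:V, 5:V, 10:V, 15:V, 19:T, 20:V, 21:V, 22:V, 23:T, 24:T, 25:T, 26:T, 27:V, 28:V, 29:V, 30:T, 31:T, 32:T, 33:T edges: (19,2,cv); (19,5,cv); (19,10,cvk); (19,15,cv); (23,0,cv); (23,20,cv); (23,22,cv); (24,2,cv); (24,20,cv); (24,21,cv); (25,10,cv); (25,21,cv); (25,22,cv); (26,20,cv); (26,21,cv); (26,22,cv); (30,2,cv); (30,27,cv); (30,29,cv); (31,3,cv); (31,27,cv); (31,28,cv); (32,15,cv); (32,28,cv); (32,29,cv); (33,27,cv); (33,28,cv); (33,29,cv)
final:
nodes: 0:V, 1:V, 2:V, 3:V, 5:V, 10:V, 15:V, 19:T, 20:V, 21:V, 22:V, 23:T, 24:T, 25:T, 26:T, 27:V, 28:V, 29:V, 30:T, 31:T, 32:T, 33:T
edges: (19,2,cv); (19,5,cv); (19,10,cvk); (19,15,cv); (23,0,cv); (23,20,cv); (23,22,cv); (24,2,cv); (24,20,cv); (24,21,cv); (25,10,cv); (25,21,cv); (25,22,cv); (26,20,cv); (26,21,cv); (26,22,cv); (30,2,cv); (30,27,cv); (30,29,cv); (31,3,cv); (31,27,cv); (31,28,cv); (32,15,cv); (32,28,cv); (32,29,cv); (33,27,cv); (33,28,cv); (33,29,cv)


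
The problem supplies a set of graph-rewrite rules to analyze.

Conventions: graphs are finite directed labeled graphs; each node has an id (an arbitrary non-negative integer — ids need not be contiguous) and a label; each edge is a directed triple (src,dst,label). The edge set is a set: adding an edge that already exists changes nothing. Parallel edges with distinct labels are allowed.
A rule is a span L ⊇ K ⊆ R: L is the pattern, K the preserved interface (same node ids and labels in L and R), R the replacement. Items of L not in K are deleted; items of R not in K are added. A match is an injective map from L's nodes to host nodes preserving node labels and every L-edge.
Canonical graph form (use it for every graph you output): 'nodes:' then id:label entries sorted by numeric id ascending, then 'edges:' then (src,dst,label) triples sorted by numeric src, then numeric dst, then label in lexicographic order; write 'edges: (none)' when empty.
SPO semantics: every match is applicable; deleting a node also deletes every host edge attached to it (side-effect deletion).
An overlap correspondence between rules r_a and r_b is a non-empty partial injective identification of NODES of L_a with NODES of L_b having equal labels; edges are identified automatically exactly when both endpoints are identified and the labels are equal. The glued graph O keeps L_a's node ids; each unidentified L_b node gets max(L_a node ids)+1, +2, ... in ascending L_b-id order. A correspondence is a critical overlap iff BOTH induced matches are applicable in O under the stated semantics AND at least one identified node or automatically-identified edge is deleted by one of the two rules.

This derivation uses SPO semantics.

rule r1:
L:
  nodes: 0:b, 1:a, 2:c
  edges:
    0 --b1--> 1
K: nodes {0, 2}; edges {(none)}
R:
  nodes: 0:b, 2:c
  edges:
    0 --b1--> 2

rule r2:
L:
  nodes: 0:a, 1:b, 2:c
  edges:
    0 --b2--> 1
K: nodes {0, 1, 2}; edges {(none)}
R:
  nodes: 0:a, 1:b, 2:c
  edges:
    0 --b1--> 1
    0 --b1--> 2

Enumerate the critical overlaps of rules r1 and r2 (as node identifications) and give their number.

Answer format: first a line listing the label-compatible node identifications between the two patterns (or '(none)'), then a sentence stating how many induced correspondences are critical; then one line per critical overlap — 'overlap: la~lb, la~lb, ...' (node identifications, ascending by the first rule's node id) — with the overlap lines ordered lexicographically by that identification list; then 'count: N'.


label-compatible node identifications between L(r1) and L(r2): 0~1, 1~0, 2~2
4 of the induced correspondences are critical overlaps of r1 and r2.
overlap: 0~1, 1~0
overlap: 0~1, 1~0, 2~2
overlap: 1~0
overlap: 1~0, 2~2
count: 4


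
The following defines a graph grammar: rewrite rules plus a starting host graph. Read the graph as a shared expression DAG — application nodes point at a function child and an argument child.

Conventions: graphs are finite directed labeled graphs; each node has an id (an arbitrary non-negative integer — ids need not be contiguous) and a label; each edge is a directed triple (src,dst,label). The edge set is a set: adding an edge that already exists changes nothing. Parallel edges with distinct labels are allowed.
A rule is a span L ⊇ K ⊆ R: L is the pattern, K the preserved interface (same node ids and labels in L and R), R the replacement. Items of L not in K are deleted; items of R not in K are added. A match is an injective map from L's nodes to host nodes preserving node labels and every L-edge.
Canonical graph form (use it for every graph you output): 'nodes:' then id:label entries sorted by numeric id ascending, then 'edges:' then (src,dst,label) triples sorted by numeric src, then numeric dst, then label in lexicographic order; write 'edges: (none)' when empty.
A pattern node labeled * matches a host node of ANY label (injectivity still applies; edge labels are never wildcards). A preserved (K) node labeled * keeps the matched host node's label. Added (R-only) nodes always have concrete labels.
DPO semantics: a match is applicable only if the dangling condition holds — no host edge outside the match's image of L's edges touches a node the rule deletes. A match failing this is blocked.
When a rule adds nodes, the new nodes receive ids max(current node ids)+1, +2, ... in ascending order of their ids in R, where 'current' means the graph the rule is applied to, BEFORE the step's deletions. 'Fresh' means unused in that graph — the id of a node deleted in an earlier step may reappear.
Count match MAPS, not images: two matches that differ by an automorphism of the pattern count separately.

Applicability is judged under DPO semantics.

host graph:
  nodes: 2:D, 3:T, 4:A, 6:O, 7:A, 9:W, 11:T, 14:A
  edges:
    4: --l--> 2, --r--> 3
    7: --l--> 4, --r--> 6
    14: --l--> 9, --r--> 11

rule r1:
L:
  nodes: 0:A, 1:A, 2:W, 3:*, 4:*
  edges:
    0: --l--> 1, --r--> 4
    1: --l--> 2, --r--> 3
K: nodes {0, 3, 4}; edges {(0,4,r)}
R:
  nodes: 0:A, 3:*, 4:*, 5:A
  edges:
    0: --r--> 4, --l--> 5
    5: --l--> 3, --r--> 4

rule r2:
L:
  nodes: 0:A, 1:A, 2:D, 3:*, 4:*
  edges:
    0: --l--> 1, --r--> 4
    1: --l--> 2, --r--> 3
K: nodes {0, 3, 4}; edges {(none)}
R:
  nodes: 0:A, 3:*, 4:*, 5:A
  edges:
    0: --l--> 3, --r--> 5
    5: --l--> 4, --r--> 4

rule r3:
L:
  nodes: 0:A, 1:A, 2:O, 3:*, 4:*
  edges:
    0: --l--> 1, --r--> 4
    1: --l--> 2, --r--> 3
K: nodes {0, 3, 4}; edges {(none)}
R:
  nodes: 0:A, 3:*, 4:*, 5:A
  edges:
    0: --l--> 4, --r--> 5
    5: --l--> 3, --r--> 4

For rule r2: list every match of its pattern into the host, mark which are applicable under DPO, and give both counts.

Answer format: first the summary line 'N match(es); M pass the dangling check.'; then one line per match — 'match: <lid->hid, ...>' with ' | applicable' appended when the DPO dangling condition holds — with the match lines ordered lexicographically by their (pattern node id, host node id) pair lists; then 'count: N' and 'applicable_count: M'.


1 match(es); 1 pass the dangling check.
match: 0->7, 1->4, 2->2, 3->3, 4->6 | applicable
count: 1
applicable_count: 1


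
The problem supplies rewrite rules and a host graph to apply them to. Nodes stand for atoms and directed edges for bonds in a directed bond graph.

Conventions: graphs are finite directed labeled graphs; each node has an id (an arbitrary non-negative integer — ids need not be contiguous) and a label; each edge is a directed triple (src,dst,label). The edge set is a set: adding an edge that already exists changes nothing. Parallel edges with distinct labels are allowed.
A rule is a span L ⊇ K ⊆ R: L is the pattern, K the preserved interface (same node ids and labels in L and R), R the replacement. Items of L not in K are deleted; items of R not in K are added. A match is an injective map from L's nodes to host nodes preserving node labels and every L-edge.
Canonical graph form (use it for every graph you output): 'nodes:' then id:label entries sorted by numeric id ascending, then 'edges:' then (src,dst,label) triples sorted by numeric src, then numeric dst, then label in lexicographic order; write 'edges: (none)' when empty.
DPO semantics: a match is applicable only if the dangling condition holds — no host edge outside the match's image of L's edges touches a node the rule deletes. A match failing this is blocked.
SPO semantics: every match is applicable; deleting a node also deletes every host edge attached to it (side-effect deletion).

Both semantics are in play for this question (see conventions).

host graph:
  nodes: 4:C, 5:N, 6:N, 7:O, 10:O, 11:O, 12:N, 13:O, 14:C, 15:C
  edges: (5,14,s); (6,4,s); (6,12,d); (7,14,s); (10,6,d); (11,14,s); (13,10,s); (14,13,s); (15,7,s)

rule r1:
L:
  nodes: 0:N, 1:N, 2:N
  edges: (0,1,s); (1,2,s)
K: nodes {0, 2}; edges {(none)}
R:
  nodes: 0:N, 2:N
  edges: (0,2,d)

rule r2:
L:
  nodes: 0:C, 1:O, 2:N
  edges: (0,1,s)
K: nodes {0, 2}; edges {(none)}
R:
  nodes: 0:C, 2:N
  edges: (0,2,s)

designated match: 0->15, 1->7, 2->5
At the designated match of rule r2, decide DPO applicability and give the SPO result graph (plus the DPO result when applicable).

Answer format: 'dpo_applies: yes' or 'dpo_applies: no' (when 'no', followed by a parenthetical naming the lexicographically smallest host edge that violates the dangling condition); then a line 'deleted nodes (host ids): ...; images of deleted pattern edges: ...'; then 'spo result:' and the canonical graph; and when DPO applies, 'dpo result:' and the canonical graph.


dpo_applies: no
(the rule deletes node 7, which keeps host edge (7,14,s) outside the match image — the dangling condition fails, DPO blocks; SPO proceeds and side-deletes such edges)
deleted nodes (host ids): 7; images of deleted pattern edges: (15,7,s)
spo result:
nodes: 4:C, 5:N, 6:N, 10:O, 11:O, 12:N, 13:O, 14:C, 15:C
edges: (5,14,s); (6,4,s); (6,12,d); (10,6,d); (11,14,s); (13,10,s); (14,13,s); (15,5,s)


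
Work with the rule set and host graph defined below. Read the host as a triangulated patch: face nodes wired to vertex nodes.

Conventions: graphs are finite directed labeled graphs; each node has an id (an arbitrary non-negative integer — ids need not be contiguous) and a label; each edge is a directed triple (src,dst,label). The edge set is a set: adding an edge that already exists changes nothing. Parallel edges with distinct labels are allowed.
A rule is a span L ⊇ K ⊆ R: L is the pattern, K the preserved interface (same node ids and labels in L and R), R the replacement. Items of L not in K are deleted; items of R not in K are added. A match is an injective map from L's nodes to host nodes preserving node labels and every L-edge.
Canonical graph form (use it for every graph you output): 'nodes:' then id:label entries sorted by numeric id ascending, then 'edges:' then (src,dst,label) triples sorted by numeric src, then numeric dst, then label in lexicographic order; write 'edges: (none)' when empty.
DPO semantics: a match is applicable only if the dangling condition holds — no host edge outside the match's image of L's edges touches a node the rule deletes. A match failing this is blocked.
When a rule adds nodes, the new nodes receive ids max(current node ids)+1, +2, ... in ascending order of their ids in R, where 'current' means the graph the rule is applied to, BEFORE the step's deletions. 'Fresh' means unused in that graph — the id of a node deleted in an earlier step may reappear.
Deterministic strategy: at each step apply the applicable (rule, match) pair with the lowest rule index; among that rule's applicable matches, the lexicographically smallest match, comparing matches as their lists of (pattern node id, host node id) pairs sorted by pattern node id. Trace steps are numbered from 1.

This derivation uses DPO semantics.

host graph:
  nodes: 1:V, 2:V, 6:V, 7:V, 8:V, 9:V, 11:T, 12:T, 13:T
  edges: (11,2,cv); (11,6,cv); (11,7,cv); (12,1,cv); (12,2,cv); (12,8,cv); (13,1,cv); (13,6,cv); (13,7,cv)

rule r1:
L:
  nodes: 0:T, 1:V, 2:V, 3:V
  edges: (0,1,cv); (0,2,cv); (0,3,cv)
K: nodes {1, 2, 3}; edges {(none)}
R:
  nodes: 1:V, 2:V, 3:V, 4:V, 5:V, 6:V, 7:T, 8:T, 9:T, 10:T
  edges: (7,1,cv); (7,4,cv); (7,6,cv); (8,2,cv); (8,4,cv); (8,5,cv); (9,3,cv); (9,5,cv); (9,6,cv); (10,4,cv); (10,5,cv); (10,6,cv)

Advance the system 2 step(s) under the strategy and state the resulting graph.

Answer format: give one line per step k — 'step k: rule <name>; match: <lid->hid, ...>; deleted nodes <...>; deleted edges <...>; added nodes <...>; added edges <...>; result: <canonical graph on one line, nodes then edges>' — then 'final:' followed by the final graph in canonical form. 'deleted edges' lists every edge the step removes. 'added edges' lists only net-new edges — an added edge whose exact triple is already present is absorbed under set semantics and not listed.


step 1: rule r1; match: 0->11, 1->2, 2->6, 3->7; deleted nodes 11; deleted edges (11,2,cv); (11,6,cv); (11,7,cv); added nodes 14, 15, 16, 17, 18, 19, 20; added edges (17,2,cv); (17,14,cv); (17,16,cv); (18,6,cv); (18,14,cv); (18,15,cv); (19,7,cv); (19,15,cv); (19,16,cv); (20,14,cv); (20,15,cv); (20,16,cv); result: nodes: 1:V, 2:V, 6:V, 7:V, 8:V, 9:V, 12:T, 13:T, 14:V, 15:V, 16:V, 17:T, 18:T, 19:T, 20:T edges: (12,1,cv); (12,2,cv); (12,8,cv); (13,1,cv); (13,6,cv); (13,7,cv); (17,2,cv); (17,14,cv); (17,16,cv); (18,6,cv); (18,14,cv); (18,15,cv); (19,7,cv); (19,15,cv); (19,16,cv); (20,14,cv); (20,15,cv); (20,16,cv)
step 2: rule r1; match: 0->12, 1->1, 2->2, 3->8; deleted nodes 12; deleted edges (12,1,cv); (12,2,cv); (12,8,cv); added nodes 21, 22, 23, 24, 25, 26, 27; added edges (24,1,cv); (24,21,cv); (24,23,cv); (25,2,cv); (25,21,cv); (25,22,cv); (26,8,cv); (26,22,cv); (26,23,cv); (27,21,cv); (27,22,cv); (27,23,cv); result: nodes: 1:V, 2:V, 6:V, 7:V, 8:V, 9:V, 13:T, 14:V, 15:V, 16:V, 17:T, 18:T, 19:T, 20:T, 21:V, 22:V, 23:V, 24:T, 25:T, 26:T, 27:T edges: (13,1,cv); (13,6,cv); (13,7,cv); (17,2,cv); (17,14,cv); (17,16,cv); (18,6,cv); (18,14,cv); (18,15,cv); (19,7,cv); (19,15,cv); (19,16,cv); (20,14,cv); (20,15,cv); (20,16,cv); (24,1,cv); (24,21,cv); (24,23,cv); (25,2,cv); (25,21,cv); (25,22,cv); (26,8,cv); (26,22,cv); (26,23,cv); (27,21,cv); (27,22,cv); (27,23,cv)
final:
nodes: 1:V, 2:V, 6:V, 7:V, 8:V, 9:V, 13:T, 14:V, 15:V, 16:V, 17:T, 18:T, 19:T, 20:T, 21:V, 22:V, 23:V, 24:T, 25:T, 26:T, 27:T
edges: (13,1,cv); (13,6,cv); (13,7,cv); (17,2,cv); (17,14,cv); (17,16,cv); (18,6,cv); (18,14,cv); (18,15,cv); (19,7,cv); (19,15,cv); (19,16,cv); (20,14,cv); (20,15,cv); (20,16,cv); (24,1,cv); (24,21,cv); (24,23,cv); (25,2,cv); (25,21,cv); (25,22,cv); (26,8,cv); (26,22,cv); (26,23,cv); (27,21,cv); (27,22,cv); (27,23,cv)


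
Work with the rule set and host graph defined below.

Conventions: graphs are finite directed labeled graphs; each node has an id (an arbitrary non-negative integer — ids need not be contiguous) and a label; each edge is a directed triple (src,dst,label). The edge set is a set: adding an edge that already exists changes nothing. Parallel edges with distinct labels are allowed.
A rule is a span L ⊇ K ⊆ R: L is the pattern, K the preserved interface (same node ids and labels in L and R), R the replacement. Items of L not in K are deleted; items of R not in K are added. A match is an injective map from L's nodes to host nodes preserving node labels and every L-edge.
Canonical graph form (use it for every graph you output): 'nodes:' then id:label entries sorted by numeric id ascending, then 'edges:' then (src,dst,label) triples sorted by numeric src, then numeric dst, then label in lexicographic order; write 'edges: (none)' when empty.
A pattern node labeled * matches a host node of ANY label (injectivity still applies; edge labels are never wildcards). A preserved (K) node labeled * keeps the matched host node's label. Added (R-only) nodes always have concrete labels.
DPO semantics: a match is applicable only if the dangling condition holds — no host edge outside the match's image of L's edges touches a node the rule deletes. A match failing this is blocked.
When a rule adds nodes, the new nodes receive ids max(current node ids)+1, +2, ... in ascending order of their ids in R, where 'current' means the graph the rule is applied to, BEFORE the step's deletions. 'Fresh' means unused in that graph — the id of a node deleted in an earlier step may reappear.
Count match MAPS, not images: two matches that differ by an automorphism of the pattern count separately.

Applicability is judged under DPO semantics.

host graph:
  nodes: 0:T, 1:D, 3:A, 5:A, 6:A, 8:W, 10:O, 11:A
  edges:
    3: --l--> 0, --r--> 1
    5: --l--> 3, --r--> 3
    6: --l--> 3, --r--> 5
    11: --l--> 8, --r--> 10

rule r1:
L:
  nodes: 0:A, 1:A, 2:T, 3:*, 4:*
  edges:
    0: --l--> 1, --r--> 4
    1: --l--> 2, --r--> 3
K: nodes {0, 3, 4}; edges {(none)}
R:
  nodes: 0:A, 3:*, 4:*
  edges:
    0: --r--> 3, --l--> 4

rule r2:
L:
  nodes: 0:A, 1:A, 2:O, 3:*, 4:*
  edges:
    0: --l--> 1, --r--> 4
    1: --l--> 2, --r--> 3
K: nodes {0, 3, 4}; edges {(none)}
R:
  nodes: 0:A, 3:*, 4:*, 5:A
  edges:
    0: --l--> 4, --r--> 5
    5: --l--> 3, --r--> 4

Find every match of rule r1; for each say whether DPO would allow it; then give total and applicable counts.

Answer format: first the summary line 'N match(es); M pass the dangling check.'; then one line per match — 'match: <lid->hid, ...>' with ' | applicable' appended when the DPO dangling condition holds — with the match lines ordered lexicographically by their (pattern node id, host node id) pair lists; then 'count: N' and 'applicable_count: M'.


1 match(es); 0 pass the dangling check.
match: 0->6, 1->3, 2->0, 3->1, 4->5
count: 1
applicable_count: 0


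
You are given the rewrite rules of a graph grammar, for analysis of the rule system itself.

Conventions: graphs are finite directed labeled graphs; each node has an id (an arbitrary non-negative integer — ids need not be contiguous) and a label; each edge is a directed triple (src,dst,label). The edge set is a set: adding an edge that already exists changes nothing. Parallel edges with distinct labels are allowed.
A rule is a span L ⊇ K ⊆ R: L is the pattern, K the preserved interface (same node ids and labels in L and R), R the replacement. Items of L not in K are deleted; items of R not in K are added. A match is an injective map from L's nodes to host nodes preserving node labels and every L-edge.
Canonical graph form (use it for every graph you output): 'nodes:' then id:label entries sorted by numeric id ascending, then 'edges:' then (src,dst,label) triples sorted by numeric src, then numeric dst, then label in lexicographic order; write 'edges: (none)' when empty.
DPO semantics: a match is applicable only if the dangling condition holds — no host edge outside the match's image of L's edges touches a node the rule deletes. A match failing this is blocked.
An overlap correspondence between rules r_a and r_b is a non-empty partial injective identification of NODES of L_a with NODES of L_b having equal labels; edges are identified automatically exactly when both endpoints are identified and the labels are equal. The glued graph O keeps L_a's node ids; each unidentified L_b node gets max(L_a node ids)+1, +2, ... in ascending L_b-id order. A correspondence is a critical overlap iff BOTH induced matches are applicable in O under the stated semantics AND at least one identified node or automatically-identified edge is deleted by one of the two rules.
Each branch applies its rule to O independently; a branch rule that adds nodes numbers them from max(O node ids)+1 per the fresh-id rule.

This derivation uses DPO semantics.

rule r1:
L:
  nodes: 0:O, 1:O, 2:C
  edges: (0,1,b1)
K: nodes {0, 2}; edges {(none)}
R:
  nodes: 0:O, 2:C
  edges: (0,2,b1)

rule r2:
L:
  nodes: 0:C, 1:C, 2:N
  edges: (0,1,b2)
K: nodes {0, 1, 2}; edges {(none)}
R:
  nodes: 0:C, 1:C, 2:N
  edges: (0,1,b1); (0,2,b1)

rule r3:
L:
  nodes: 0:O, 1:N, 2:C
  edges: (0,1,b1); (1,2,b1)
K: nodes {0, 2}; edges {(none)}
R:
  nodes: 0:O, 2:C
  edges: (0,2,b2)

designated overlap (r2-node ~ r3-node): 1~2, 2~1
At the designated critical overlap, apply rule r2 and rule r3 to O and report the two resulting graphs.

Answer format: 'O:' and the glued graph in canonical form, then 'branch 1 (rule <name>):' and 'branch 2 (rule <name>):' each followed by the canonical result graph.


O:
nodes: 0:C, 1:C, 2:N, 3:O
edges: (0,1,b2); (2,1,b1); (3,2,b1)
branch 1 (rule r2):
nodes: 0:C, 1:C, 2:N, 3:O
edges: (0,1,b1); (0,2,b1); (2,1,b1); (3,2,b1)
branch 2 (rule r3):
nodes: 0:C, 1:C, 3:O
edges: (0,1,b2); (3,1,b2)


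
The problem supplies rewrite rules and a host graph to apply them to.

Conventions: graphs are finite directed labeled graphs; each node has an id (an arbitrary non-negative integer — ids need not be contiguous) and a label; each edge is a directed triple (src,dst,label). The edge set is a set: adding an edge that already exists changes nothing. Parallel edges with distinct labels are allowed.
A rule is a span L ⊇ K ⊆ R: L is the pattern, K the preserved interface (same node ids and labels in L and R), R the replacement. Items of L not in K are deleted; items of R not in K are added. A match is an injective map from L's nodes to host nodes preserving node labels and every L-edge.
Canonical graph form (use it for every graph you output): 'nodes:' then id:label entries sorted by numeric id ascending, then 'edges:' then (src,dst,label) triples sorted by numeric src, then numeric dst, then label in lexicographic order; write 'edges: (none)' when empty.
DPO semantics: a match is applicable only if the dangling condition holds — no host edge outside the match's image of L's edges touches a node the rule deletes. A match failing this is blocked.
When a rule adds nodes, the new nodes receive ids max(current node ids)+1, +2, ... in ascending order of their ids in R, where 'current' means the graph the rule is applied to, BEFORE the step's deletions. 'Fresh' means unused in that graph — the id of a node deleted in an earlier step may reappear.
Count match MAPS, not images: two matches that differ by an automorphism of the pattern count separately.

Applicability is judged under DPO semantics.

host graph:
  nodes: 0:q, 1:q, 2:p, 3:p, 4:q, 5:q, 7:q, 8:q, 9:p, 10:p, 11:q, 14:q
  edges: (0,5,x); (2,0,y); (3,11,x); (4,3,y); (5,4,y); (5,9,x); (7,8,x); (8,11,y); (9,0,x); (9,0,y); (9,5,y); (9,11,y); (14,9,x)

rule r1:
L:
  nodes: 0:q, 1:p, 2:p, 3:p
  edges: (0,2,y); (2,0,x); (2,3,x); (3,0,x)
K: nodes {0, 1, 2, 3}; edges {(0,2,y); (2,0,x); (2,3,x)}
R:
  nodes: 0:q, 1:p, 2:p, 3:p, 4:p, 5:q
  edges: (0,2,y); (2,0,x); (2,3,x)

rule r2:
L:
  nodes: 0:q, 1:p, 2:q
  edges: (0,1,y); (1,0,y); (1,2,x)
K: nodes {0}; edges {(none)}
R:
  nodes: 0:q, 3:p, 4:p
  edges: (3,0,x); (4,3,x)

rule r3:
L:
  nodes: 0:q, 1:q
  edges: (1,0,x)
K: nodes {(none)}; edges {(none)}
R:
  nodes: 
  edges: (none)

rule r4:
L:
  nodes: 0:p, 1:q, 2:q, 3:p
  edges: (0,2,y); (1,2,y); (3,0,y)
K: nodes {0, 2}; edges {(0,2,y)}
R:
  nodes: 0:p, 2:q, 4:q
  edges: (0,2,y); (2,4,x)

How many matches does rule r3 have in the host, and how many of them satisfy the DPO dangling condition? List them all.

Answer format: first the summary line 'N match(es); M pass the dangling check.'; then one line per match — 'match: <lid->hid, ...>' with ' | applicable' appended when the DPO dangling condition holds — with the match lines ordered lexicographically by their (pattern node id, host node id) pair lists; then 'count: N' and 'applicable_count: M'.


2 match(es); 0 pass the dangling check.
match: 0->5, 1->0
match: 0->8, 1->7
count: 2
applicable_count: 0


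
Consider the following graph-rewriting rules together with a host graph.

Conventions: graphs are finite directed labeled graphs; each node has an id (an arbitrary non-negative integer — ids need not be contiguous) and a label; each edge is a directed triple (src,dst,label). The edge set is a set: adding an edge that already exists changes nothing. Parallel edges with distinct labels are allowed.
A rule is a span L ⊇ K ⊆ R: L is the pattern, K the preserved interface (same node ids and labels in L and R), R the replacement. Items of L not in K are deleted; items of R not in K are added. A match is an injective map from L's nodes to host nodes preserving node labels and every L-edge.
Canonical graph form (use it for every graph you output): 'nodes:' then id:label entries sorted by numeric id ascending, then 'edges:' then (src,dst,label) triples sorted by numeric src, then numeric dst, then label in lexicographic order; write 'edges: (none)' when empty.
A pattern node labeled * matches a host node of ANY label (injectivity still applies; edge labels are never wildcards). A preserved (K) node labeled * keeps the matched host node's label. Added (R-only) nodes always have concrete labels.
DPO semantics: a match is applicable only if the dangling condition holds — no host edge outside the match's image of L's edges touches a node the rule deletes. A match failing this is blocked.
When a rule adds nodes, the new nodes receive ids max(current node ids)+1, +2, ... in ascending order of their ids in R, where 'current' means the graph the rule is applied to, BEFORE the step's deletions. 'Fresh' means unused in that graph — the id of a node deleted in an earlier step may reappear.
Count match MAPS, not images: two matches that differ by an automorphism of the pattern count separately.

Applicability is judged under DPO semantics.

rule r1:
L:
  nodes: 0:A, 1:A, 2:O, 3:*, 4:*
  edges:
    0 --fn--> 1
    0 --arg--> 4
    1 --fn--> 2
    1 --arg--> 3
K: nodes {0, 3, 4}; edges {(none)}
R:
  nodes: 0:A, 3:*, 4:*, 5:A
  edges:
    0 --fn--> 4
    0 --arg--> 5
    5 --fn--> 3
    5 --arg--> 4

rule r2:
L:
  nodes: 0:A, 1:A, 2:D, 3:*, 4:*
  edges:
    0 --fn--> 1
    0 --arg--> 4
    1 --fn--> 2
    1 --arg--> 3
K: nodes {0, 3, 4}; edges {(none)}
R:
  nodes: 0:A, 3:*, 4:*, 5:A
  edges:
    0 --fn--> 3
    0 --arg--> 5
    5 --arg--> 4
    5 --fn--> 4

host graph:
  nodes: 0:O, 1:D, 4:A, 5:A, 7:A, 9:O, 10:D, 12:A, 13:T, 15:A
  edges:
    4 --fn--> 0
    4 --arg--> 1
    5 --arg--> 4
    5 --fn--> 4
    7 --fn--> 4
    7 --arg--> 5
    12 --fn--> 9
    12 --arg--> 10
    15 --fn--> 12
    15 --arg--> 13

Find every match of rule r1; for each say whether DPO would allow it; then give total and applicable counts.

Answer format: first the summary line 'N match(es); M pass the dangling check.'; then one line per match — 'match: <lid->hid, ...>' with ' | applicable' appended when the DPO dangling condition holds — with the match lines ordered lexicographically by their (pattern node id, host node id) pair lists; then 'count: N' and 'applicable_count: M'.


2 match(es); 1 pass the dangling check.
match: 0->7, 1->4, 2->0, 3->1, 4->5
match: 0->15, 1->12, 2->9, 3->10, 4->13 | applicable
count: 2
applicable_count: 1
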